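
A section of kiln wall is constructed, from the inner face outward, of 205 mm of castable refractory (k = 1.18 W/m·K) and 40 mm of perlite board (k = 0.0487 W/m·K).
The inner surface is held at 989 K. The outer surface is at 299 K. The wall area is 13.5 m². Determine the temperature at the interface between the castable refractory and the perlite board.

Series thermal resistances:
R_castable refractory = L/(kA) = 0.205/(1.18×13.5) = 0.01287 K/W
R_perlite board = L/(kA) = 0.04/(0.0487×13.5) = 0.06084 K/W
R_total = 0.07371 K/W;  Q = ΔT/R_total = 690/0.07371 = 9361 W
T_interface = T_inner − Q·ΣR(inner→interface) = 989 − 9360×0.01287

T ≈ 869 K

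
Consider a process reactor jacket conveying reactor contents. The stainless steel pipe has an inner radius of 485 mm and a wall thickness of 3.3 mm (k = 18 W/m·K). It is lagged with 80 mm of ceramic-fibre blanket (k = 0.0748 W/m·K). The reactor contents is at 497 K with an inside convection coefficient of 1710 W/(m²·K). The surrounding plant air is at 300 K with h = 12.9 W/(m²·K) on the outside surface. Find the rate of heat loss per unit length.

q′ ≈ 571 W/m

Treating each annulus and film as a series resistance:
R_inner film = 1/(h_i·2πr₁L) = 1/(1710×2π×0.485×1) = 1.919×10^-4 K/W
R_stainless steel pipe wall = ln(488.3/485)/(2π×18×1) = 5.996×10^-5 K/W
R_ceramic-fibre blanket = ln(568.3/488.3)/(2π×0.0748×1) = 0.3228 K/W
R_outer film = 1/(h_o·2πr_oL) = 1/(12.9×2π×0.5683×1) = 0.02171 K/W
R_total = 0.3448 K/W
Q = ΔT/R_total = 197/0.3448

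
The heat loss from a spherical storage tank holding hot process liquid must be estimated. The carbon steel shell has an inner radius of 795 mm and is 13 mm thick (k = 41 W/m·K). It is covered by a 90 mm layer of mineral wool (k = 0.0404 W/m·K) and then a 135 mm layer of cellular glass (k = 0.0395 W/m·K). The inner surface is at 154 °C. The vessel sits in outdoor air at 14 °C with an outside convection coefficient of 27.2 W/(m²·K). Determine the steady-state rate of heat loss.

Spherical conduction: R = (1/r_in − 1/r_out)/(4πk) per layer; series-sum.
R_carbon steel shell = (1/0.795 − 1/0.808)/(4π×41) = 3.928×10^-5 K/W
R_mineral wool = (1/0.808 − 1/0.898)/(4π×0.0404) = 0.2443 K/W
R_cellular glass = (1/0.898 − 1/1.033)/(4π×0.0395) = 0.2932 K/W
R_outer film = 1/(h·4πr_o²) = 1/(27.2×4π×1.033²) = 0.002742 K/W
R_total = 0.5403 K/W
Q = ΔT/R_total = 140/0.5403

Q ≈ 259 W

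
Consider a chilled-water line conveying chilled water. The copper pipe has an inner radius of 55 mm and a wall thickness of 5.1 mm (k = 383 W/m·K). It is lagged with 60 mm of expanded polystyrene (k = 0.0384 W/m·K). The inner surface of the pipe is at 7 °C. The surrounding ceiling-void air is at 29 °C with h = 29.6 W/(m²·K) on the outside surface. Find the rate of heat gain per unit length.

Radial resistances (cylindrical: R_cond = ln(r_o/r_i)/(2πkL), R_conv = 1/(h·2πrL)):
R_copper pipe wall = ln(60.1/55)/(2π×383×1) = 3.685×10^-5 K/W
R_expanded polystyrene = ln(120.1/60.1)/(2π×0.0384×1) = 2.869 K/W
R_outer film = 1/(h_o·2πr_oL) = 1/(29.6×2π×0.1201×1) = 0.04477 K/W
R_total = 2.914 K/W
Q = ΔT/R_total = 22/2.914

q′ ≈ 7.55 W/m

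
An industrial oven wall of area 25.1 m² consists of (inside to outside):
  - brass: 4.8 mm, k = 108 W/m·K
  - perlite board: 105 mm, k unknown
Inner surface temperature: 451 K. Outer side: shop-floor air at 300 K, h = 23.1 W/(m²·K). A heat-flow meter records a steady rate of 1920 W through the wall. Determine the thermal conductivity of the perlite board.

Series thermal resistances:
R_brass = L/(kA) = 0.0048/(108×25.1) = 1.771×10^-6 K/W
R_outer film = 1/(h_o·A) = 1/(23.1×25.1) = 0.001725 K/W
Sum of known resistances R_other = 0.001726 K/W
Total R = ΔT/Q = 151/1920 = 0.07865 K/W
R_perlite board = R_total − R_other = 0.07692 K/W
k = L/(R·A) = 0.105/(0.07692×25.1)

k ≈ 0.0544 W/(m·K)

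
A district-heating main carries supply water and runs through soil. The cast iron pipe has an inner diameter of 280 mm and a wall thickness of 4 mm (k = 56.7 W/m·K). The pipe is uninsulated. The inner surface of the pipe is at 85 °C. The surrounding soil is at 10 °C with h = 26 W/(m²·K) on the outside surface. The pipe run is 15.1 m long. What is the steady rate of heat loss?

Cylindrical conduction, so R = ln(r₂/r₁)/(2πkL) per layer, in series:
R_cast iron pipe wall = ln(144/140)/(2π×56.7×15.1) = 5.237×10^-6 K/W
R_outer film = 1/(h_o·2πr_oL) = 1/(26×2π×0.144×15.1) = 0.002815 K/W
R_total = 0.00282 K/W
Q = ΔT/R_total = 75/0.00282

Q ≈ 26600 W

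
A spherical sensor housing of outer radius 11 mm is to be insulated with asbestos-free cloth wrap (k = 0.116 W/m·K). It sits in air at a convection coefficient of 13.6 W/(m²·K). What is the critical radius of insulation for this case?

For a sphere r_cr = 2k/h = 2×0.116/13.6
r_cr = 17.1 mm; since the bare radius (11 mm) is below r_cr, adding a thin layer of insulation will *increase* heat loss.

r_cr ≈ 17.1 mm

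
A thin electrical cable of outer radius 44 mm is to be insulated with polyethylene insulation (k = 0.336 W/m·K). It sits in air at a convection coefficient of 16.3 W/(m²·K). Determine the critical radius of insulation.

r_cr ≈ 20.6 mm

For a cylinder r_cr = k/h = 0.336/16.3
r_cr = 20.6 mm; since the bare radius (44 mm) is above r_cr, any added insulation will reduce heat loss.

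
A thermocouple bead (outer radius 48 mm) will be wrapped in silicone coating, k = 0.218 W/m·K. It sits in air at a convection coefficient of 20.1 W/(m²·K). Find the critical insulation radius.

For a sphere r_cr = 2k/h = 2×0.218/20.1
r_cr = 21.7 mm; since the bare radius (48 mm) is above r_cr, any added insulation will reduce heat loss.

r_cr ≈ 21.7 mm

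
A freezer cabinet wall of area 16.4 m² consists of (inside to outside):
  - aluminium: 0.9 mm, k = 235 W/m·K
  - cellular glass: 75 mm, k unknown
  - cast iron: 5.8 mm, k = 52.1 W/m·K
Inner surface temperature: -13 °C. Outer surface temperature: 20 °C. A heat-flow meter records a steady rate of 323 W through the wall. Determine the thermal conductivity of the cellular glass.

Series thermal resistances:
R_aluminium = L/(kA) = 0.0009/(235×16.4) = 2.335×10^-7 K/W
R_cast iron = L/(kA) = 0.0058/(52.1×16.4) = 6.788×10^-6 K/W
Sum of known resistances R_other = 7.022×10^-6 K/W
Total R = ΔT/Q = 33/323 = 0.1022 K/W
R_cellular glass = R_total − R_other = 0.1022 K/W
k = L/(R·A) = 0.075/(0.1022×16.4)

k ≈ 0.0448 W/(m·K)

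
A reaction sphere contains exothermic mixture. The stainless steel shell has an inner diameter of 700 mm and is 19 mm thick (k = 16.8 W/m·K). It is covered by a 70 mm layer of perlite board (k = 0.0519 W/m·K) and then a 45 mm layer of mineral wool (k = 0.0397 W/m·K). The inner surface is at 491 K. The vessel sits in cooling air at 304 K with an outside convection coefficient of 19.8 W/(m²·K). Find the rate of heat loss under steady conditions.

For a spherical shell R = (1/r₁ − 1/r₂)/(4πk); film R = 1/(h·4πr²). In series:
R_stainless steel shell = (1/0.35 − 1/0.369)/(4π×16.8) = 6.969×10^-4 K/W
R_perlite board = (1/0.369 − 1/0.439)/(4π×0.0519) = 0.6626 K/W
R_mineral wool = (1/0.439 − 1/0.484)/(4π×0.0397) = 0.4245 K/W
R_outer film = 1/(h·4πr_o²) = 1/(19.8×4π×0.484²) = 0.01716 K/W
R_total = 1.105 K/W
Q = ΔT/R_total = 187/1.105

Q ≈ 169 W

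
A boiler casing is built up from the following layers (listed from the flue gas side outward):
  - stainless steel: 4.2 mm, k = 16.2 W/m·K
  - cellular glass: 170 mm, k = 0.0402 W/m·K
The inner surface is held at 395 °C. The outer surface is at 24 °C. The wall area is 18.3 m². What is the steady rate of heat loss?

Q ≈ 1610 W

Treating each layer as a thermal resistance in series:
R_stainless steel = L/(kA) = 0.0042/(16.2×18.3) = 1.417×10^-5 K/W
R_cellular glass = L/(kA) = 0.17/(0.0402×18.3) = 0.2311 K/W
R_total = 0.2311 K/W
Q = ΔT / R_total = 371 / 0.2311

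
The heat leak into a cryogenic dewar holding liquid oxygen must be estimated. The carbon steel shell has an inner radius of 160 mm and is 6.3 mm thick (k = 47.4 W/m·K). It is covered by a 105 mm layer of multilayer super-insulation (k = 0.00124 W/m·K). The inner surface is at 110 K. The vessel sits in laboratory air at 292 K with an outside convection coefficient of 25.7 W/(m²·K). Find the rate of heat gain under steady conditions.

Q ≈ 1.22 W

Radial (spherical) resistances in series:
R_carbon steel shell = (1/0.16 − 1/0.1663)/(4π×47.4) = 3.975×10^-4 K/W
R_multilayer super-insulation = (1/0.1663 − 1/0.2713)/(4π×0.00124) = 149.4 K/W
R_outer film = 1/(h·4πr_o²) = 1/(25.7×4π×0.2713²) = 0.04207 K/W
R_total = 149.4 K/W
Q = ΔT/R_total = 182/149.4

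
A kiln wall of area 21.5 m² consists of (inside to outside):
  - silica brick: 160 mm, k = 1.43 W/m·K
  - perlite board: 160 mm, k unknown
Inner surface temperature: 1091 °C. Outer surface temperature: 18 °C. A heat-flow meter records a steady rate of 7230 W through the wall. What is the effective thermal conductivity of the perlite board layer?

k ≈ 0.052 W/(m·K)

Treating each layer as a thermal resistance in series:
R_silica brick = L/(kA) = 0.16/(1.43×21.5) = 0.005204 K/W
Sum of known resistances R_other = 0.005204 K/W
Total R = ΔT/Q = 1073/7230 = 0.1484 K/W
R_perlite board = R_total − R_other = 0.1432 K/W
k = L/(R·A) = 0.16/(0.1432×21.5)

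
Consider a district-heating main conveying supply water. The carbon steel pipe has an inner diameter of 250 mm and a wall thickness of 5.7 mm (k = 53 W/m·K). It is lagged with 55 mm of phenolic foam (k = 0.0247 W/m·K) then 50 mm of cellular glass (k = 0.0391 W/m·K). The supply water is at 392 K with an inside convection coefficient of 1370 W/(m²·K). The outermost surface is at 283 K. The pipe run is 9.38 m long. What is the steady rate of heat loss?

Cylindrical conduction, so R = ln(r₂/r₁)/(2πkL) per layer, in series:
R_inner film = 1/(h_i·2πr₁L) = 1/(1370×2π×0.125×9.38) = 9.908×10^-5 K/W
R_carbon steel pipe wall = ln(130.7/125)/(2π×53×9.38) = 1.428×10^-5 K/W
R_phenolic foam = ln(185.7/130.7)/(2π×0.0247×9.38) = 0.2413 K/W
R_cellular glass = ln(235.7/185.7)/(2π×0.0391×9.38) = 0.1035 K/W
R_total = 0.3449 K/W
Q = ΔT/R_total = 109/0.3449

Q ≈ 316 W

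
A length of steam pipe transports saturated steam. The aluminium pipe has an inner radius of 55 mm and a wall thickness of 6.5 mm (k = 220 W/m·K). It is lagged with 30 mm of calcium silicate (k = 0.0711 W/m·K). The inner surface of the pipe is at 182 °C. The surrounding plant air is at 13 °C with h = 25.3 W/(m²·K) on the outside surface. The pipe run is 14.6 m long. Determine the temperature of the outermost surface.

T ≈ 25.1 °C

Treating each annulus and film as a series resistance:
R_aluminium pipe wall = ln(61.5/55)/(2π×220×14.6) = 5.535×10^-6 K/W
R_calcium silicate = ln(91.5/61.5)/(2π×0.0711×14.6) = 0.06091 K/W
R_outer film = 1/(h_o·2πr_oL) = 1/(25.3×2π×0.0915×14.6) = 0.004709 K/W
R_total = 0.06563 K/W
Q = ΔT/R_total = 169/0.06563
Q = 2580 W
T_interface = T_inner − Q·ΣR(inner→interface) = 182 − 2580×0.06092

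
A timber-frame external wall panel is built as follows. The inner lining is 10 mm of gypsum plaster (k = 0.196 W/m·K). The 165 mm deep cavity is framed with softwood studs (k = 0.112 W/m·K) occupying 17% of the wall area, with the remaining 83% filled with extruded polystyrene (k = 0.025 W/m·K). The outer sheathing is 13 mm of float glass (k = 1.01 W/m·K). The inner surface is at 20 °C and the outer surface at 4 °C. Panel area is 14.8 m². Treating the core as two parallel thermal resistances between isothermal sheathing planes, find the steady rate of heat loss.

Q ≈ 56.2 W

Sheathing layers in series; stud and cavity paths in parallel between them.
R_inner = 0.01/(0.196×14.8) = 0.003447 K/W
R_stud  = 0.165/(0.112×0.17×14.8) = 0.5855 K/W
R_cav   = 0.165/(0.025×0.83×14.8) = 0.5373 K/W
1/R_core = 1/R_stud + 1/R_cav → R_core = 0.2802 K/W
R_outer = 0.013/(1.01×14.8) = 8.697×10^-4 K/W
R_total = 0.2845 K/W
Q = ΔT/R_total = 16/0.2845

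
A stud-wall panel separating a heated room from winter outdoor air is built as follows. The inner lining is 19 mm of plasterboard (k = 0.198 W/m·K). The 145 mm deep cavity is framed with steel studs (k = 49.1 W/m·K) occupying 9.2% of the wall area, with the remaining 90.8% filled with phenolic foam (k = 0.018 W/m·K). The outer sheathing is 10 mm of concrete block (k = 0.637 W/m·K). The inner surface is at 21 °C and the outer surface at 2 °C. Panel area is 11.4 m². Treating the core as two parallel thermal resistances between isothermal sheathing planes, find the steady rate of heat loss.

Q ≈ 1510 W

Sheathing layers in series; stud and cavity paths in parallel between them.
R_inner = 0.019/(0.198×11.4) = 0.008418 K/W
R_stud  = 0.145/(49.1×0.092×11.4) = 0.002816 K/W
R_cav   = 0.145/(0.018×0.908×11.4) = 0.7782 K/W
1/R_core = 1/R_stud + 1/R_cav → R_core = 0.002806 K/W
R_outer = 0.01/(0.637×11.4) = 0.001377 K/W
R_total = 0.0126 K/W
Q = ΔT/R_total = 19/0.0126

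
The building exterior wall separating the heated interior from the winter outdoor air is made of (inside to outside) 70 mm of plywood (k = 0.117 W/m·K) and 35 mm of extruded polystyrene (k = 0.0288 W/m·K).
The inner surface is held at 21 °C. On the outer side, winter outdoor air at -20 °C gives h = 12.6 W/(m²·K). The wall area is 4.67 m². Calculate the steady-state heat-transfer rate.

Treating each layer as a thermal resistance in series:
R_plywood = L/(kA) = 0.07/(0.117×4.67) = 0.1281 K/W
R_extruded polystyrene = L/(kA) = 0.035/(0.0288×4.67) = 0.2602 K/W
R_outer film = 1/(h_o·A) = 1/(12.6×4.67) = 0.01699 K/W
R_total = 0.4053 K/W
Q = ΔT / R_total = 41 / 0.4053

Q ≈ 101 W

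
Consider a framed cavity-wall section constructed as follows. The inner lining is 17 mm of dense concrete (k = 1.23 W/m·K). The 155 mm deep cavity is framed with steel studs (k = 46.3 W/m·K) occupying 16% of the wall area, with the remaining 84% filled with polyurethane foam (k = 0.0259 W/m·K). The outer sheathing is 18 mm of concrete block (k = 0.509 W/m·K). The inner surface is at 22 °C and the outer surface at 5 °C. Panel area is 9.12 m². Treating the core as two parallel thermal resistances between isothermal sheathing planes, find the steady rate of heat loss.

Q ≈ 2210 W

Sheathing layers in series; stud and cavity paths in parallel between them.
R_inner = 0.017/(1.23×9.12) = 0.001515 K/W
R_stud  = 0.155/(46.3×0.16×9.12) = 0.002294 K/W
R_cav   = 0.155/(0.0259×0.84×9.12) = 0.7812 K/W
1/R_core = 1/R_stud + 1/R_cav → R_core = 0.002288 K/W
R_outer = 0.018/(0.509×9.12) = 0.003878 K/W
R_total = 0.007681 K/W
Q = ΔT/R_total = 17/0.007681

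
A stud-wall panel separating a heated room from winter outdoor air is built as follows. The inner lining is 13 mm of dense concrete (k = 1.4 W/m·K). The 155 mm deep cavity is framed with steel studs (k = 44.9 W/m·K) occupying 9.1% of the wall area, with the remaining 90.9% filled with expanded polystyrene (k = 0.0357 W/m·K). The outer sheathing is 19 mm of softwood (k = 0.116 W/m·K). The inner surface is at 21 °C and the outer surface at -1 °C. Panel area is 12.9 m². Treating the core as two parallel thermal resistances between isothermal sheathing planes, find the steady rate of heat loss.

Sheathing layers in series; stud and cavity paths in parallel between them.
R_inner = 0.013/(1.4×12.9) = 7.198×10^-4 K/W
R_stud  = 0.155/(44.9×0.091×12.9) = 0.002941 K/W
R_cav   = 0.155/(0.0357×0.909×12.9) = 0.3703 K/W
1/R_core = 1/R_stud + 1/R_cav → R_core = 0.002918 K/W
R_outer = 0.019/(0.116×12.9) = 0.0127 K/W
R_total = 0.01633 K/W
Q = ΔT/R_total = 22/0.01633

Q ≈ 1350 W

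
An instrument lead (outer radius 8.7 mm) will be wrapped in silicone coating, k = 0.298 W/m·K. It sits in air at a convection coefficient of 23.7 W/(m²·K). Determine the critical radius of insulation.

For a cylinder r_cr = k/h = 0.298/23.7
r_cr = 12.6 mm; since the bare radius (8.7 mm) is below r_cr, adding a thin layer of insulation will *increase* heat loss.

r_cr ≈ 12.6 mm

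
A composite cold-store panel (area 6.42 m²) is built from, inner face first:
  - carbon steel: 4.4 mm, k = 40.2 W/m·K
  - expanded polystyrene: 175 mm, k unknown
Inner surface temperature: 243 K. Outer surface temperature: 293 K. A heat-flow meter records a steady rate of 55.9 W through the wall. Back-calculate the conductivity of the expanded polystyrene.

Treating each layer as a thermal resistance in series:
R_carbon steel = L/(kA) = 0.0044/(40.2×6.42) = 1.705×10^-5 K/W
Sum of known resistances R_other = 1.705×10^-5 K/W
Total R = ΔT/Q = 50/55.9 = 0.8945 K/W
R_expanded polystyrene = R_total − R_other = 0.8944 K/W
k = L/(R·A) = 0.175/(0.8944×6.42)

k ≈ 0.0305 W/(m·K)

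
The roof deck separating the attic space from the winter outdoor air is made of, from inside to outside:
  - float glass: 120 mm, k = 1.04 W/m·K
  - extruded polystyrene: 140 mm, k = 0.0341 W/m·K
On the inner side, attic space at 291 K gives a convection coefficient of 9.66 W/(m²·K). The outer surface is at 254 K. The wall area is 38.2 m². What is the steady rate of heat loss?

Q ≈ 327 W

Model the wall as resistances in series:
R_inner film = 1/(h_i·A) = 1/(9.66×38.2) = 0.00271 K/W
R_float glass = L/(kA) = 0.12/(1.04×38.2) = 0.003021 K/W
R_extruded polystyrene = L/(kA) = 0.14/(0.0341×38.2) = 0.1075 K/W
R_total = 0.1132 K/W
Q = ΔT / R_total = 37 / 0.1132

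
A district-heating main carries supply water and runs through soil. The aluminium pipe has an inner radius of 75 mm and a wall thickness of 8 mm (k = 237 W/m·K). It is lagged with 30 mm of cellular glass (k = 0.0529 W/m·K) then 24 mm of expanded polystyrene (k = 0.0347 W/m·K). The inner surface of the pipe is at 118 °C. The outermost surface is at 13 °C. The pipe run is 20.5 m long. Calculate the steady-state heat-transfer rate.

Q ≈ 1190 W

Radial resistances (cylindrical: R_cond = ln(r_o/r_i)/(2πkL), R_conv = 1/(h·2πrL)):
R_aluminium pipe wall = ln(83/75)/(2π×237×20.5) = 3.32×10^-6 K/W
R_cellular glass = ln(113/83)/(2π×0.0529×20.5) = 0.04528 K/W
R_expanded polystyrene = ln(137/113)/(2π×0.0347×20.5) = 0.04309 K/W
R_total = 0.08838 K/W
Q = ΔT/R_total = 105/0.08838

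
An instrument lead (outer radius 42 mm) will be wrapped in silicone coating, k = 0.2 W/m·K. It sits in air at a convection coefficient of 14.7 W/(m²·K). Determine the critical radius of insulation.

For a cylinder r_cr = k/h = 0.2/14.7
r_cr = 13.6 mm; since the bare radius (42 mm) is above r_cr, any added insulation will reduce heat loss.

r_cr ≈ 13.6 mm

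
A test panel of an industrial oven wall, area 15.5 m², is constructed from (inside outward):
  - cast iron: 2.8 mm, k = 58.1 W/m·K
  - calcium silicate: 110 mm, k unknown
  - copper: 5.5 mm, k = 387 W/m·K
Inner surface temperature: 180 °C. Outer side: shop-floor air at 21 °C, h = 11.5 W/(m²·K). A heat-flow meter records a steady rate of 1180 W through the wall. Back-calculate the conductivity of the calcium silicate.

Thermal resistances in series:
R_cast iron = L/(kA) = 0.0028/(58.1×15.5) = 3.109×10^-6 K/W
R_copper = L/(kA) = 0.0055/(387×15.5) = 9.169×10^-7 K/W
R_outer film = 1/(h_o·A) = 1/(11.5×15.5) = 0.00561 K/W
Sum of known resistances R_other = 0.005614 K/W
Total R = ΔT/Q = 159/1180 = 0.1347 K/W
R_calcium silicate = R_total − R_other = 0.1291 K/W
k = L/(R·A) = 0.11/(0.1291×15.5)

k ≈ 0.055 W/(m·K)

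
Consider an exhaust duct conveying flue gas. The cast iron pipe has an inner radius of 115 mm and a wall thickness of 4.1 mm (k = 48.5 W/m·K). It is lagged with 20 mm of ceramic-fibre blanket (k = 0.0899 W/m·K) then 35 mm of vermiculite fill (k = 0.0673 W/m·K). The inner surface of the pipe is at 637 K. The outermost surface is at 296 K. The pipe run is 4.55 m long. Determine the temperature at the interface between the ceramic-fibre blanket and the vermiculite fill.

T ≈ 521 K

For a radial system each layer contributes R = ln(r_out/r_in)/(2πkL); films add R = 1/(hA).
R_cast iron pipe wall = ln(119.1/115)/(2π×48.5×4.55) = 2.527×10^-5 K/W
R_ceramic-fibre blanket = ln(139.1/119.1)/(2π×0.0899×4.55) = 0.0604 K/W
R_vermiculite fill = ln(174.1/139.1)/(2π×0.0673×4.55) = 0.1167 K/W
R_total = 0.1771 K/W
Q = ΔT/R_total = 341/0.1771
Q = 1930 W
T_interface = T_inner − Q·ΣR(inner→interface) = 637 − 1930×0.06042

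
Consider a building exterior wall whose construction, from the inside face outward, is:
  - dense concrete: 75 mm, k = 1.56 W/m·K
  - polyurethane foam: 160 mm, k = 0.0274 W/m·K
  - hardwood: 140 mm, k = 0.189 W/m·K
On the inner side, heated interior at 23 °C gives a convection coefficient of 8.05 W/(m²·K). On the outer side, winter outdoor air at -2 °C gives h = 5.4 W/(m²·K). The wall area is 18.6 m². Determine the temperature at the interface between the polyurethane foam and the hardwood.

Treating each layer as a thermal resistance in series:
R_inner film = 1/(h_i·A) = 1/(8.05×18.6) = 0.006679 K/W
R_dense concrete = L/(kA) = 0.075/(1.56×18.6) = 0.002585 K/W
R_polyurethane foam = L/(kA) = 0.16/(0.0274×18.6) = 0.3139 K/W
R_hardwood = L/(kA) = 0.14/(0.189×18.6) = 0.03982 K/W
R_outer film = 1/(h_o·A) = 1/(5.4×18.6) = 0.009956 K/W
R_total = 0.373 K/W;  Q = ΔT/R_total = 25/0.373 = 67.03 W
T_interface = T_inner − Q·ΣR(inner→interface) = 23 − 67×0.3232

T ≈ 1.34 °C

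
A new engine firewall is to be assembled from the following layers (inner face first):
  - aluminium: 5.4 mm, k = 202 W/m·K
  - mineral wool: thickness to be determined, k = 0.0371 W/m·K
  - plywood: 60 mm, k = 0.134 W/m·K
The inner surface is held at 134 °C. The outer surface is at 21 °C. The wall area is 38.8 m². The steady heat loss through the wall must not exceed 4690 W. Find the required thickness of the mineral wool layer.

Using the resistance-network approach (series):
R_aluminium = L/(kA) = 0.0054/(202×38.8) = 6.89×10^-7 K/W
R_plywood = L/(kA) = 0.06/(0.134×38.8) = 0.01154 K/W
Sum of the known resistances R_other = 0.01154 K/W
Required total resistance R_tot = ΔT/Q_allow = 113/4690 = 0.02409 K/W
R_mineral wool = R_tot − R_other = 0.01255 K/W
L = R·k·A = 0.01255×0.0371×38.8

L ≈ 18.1 mm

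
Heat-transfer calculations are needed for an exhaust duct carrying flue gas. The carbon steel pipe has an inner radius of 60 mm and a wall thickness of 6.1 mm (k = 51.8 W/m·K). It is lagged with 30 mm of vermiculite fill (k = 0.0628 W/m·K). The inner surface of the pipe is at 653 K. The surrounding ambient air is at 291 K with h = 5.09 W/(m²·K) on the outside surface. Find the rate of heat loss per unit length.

q′ ≈ 284 W/m

Treating each annulus and film as a series resistance:
R_carbon steel pipe wall = ln(66.1/60)/(2π×51.8×1) = 2.975×10^-4 K/W
R_vermiculite fill = ln(96.1/66.1)/(2π×0.0628×1) = 0.9484 K/W
R_outer film = 1/(h_o·2πr_oL) = 1/(5.09×2π×0.0961×1) = 0.3254 K/W
R_total = 1.274 K/W
Q = ΔT/R_total = 362/1.274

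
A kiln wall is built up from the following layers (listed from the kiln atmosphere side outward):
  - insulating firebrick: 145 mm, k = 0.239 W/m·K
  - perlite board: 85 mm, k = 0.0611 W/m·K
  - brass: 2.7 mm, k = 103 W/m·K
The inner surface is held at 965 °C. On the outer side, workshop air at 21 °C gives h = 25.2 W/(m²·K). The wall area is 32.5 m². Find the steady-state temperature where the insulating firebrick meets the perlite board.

Model the wall as resistances in series:
R_insulating firebrick = L/(kA) = 0.145/(0.239×32.5) = 0.01867 K/W
R_perlite board = L/(kA) = 0.085/(0.0611×32.5) = 0.0428 K/W
R_brass = L/(kA) = 0.0027/(103×32.5) = 8.066×10^-7 K/W
R_outer film = 1/(h_o·A) = 1/(25.2×32.5) = 0.001221 K/W
R_total = 0.06269 K/W;  Q = ΔT/R_total = 944/0.06269 = 15060 W
T_interface = T_inner − Q·ΣR(inner→interface) = 965 − 15100×0.01867

T ≈ 684 °C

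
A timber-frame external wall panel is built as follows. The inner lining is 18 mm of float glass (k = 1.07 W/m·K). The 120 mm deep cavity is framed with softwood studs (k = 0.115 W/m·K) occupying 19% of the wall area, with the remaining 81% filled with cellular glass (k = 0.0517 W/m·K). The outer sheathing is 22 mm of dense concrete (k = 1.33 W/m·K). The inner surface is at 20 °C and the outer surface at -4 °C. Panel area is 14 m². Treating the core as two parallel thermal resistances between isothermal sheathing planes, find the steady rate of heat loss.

Sheathing layers in series; stud and cavity paths in parallel between them.
R_inner = 0.018/(1.07×14) = 0.001202 K/W
R_stud  = 0.12/(0.115×0.19×14) = 0.3923 K/W
R_cav   = 0.12/(0.0517×0.81×14) = 0.2047 K/W
1/R_core = 1/R_stud + 1/R_cav → R_core = 0.1345 K/W
R_outer = 0.022/(1.33×14) = 0.001182 K/W
R_total = 0.1369 K/W
Q = ΔT/R_total = 24/0.1369

Q ≈ 175 W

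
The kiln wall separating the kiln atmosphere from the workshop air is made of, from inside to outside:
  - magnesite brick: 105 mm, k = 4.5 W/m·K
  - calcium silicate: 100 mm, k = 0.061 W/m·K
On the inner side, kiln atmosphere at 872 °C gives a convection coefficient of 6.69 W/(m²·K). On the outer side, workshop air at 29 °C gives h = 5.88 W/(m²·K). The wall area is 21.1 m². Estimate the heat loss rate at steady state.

Thermal resistances in series:
R_inner film = 1/(h_i·A) = 1/(6.69×21.1) = 0.007084 K/W
R_magnesite brick = L/(kA) = 0.105/(4.5×21.1) = 0.001106 K/W
R_calcium silicate = L/(kA) = 0.1/(0.061×21.1) = 0.07769 K/W
R_outer film = 1/(h_o·A) = 1/(5.88×21.1) = 0.00806 K/W
R_total = 0.09394 K/W
Q = ΔT / R_total = 843 / 0.09394

Q ≈ 8970 W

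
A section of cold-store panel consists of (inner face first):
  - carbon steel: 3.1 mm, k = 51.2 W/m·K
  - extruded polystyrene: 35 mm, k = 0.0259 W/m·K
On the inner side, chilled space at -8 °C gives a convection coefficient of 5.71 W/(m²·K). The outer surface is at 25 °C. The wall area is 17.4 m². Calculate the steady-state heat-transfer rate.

Series thermal resistances:
R_inner film = 1/(h_i·A) = 1/(5.71×17.4) = 0.01007 K/W
R_carbon steel = L/(kA) = 0.0031/(51.2×17.4) = 3.48×10^-6 K/W
R_extruded polystyrene = L/(kA) = 0.035/(0.0259×17.4) = 0.07766 K/W
R_total = 0.08773 K/W
Q = ΔT / R_total = 33 / 0.08773

Q ≈ 376 W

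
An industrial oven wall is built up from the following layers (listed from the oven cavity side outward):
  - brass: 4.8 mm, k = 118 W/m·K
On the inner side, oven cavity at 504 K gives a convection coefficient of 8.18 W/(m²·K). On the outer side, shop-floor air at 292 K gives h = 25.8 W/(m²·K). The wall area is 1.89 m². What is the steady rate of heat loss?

Series thermal resistances:
R_inner film = 1/(h_i·A) = 1/(8.18×1.89) = 0.06468 K/W
R_brass = L/(kA) = 0.0048/(118×1.89) = 2.152×10^-5 K/W
R_outer film = 1/(h_o·A) = 1/(25.8×1.89) = 0.02051 K/W
R_total = 0.08521 K/W
Q = ΔT / R_total = 212 / 0.08521

Q ≈ 2490 W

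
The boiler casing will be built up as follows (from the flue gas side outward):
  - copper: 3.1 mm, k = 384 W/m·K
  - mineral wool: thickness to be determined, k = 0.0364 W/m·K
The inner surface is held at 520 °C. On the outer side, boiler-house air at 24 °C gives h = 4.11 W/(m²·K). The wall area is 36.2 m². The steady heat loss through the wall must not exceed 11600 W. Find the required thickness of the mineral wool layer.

L ≈ 47.5 mm

Using the resistance-network approach (series):
R_copper = L/(kA) = 0.0031/(384×36.2) = 2.23×10^-7 K/W
R_outer film = 1/(h_o·A) = 1/(4.11×36.2) = 0.006721 K/W
Sum of the known resistances R_other = 0.006721 K/W
Required total resistance R_tot = ΔT/Q_allow = 496/11600 = 0.04276 K/W
R_mineral wool = R_tot − R_other = 0.03604 K/W
L = R·k·A = 0.03604×0.0364×36.2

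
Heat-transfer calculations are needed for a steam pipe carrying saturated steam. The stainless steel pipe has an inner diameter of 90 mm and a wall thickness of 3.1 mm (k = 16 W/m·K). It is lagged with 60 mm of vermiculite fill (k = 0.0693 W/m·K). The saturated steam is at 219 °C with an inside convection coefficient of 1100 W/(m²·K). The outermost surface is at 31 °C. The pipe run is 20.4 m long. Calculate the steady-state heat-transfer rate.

Q ≈ 2060 W

For a radial system each layer contributes R = ln(r_out/r_in)/(2πkL); films add R = 1/(hA).
R_inner film = 1/(h_i·2πr₁L) = 1/(1100×2π×0.045×20.4) = 1.576×10^-4 K/W
R_stainless steel pipe wall = ln(48.1/45)/(2π×16×20.4) = 3.248×10^-5 K/W
R_vermiculite fill = ln(108.1/48.1)/(2π×0.0693×20.4) = 0.09116 K/W
R_total = 0.09135 K/W
Q = ΔT/R_total = 188/0.09135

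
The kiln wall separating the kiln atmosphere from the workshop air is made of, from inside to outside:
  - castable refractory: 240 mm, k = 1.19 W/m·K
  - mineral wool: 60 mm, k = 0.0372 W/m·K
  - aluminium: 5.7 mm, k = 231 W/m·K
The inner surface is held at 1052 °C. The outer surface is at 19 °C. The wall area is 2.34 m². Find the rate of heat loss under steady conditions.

Q ≈ 1330 W

Thermal resistances in series:
R_castable refractory = L/(kA) = 0.24/(1.19×2.34) = 0.08619 K/W
R_mineral wool = L/(kA) = 0.06/(0.0372×2.34) = 0.6893 K/W
R_aluminium = L/(kA) = 0.0057/(231×2.34) = 1.055×10^-5 K/W
R_total = 0.7755 K/W
Q = ΔT / R_total = 1033 / 0.7755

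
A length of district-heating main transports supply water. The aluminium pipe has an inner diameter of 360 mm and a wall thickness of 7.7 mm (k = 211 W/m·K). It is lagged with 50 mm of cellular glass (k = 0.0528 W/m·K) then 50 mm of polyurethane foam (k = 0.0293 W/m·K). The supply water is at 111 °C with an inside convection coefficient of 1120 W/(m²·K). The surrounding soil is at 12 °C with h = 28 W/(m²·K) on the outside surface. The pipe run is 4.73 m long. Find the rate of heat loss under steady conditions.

Q ≈ 265 W

Treating each annulus and film as a series resistance:
R_inner film = 1/(h_i·2πr₁L) = 1/(1120×2π×0.18×4.73) = 1.669×10^-4 K/W
R_aluminium pipe wall = ln(187.7/180)/(2π×211×4.73) = 6.68×10^-6 K/W
R_cellular glass = ln(237.7/187.7)/(2π×0.0528×4.73) = 0.1505 K/W
R_polyurethane foam = ln(287.7/237.7)/(2π×0.0293×4.73) = 0.2192 K/W
R_outer film = 1/(h_o·2πr_oL) = 1/(28×2π×0.2877×4.73) = 0.004177 K/W
R_total = 0.3741 K/W
Q = ΔT/R_total = 99/0.3741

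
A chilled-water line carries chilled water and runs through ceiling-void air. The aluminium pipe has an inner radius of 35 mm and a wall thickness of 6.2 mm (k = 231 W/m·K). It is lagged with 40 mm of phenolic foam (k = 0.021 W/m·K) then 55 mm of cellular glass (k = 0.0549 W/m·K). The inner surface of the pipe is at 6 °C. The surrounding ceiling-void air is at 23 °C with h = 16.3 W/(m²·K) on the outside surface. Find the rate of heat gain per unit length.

q′ ≈ 2.53 W/m

Radial resistances (cylindrical: R_cond = ln(r_o/r_i)/(2πkL), R_conv = 1/(h·2πrL)):
R_aluminium pipe wall = ln(41.2/35)/(2π×231×1) = 1.124×10^-4 K/W
R_phenolic foam = ln(81.2/41.2)/(2π×0.021×1) = 5.142 K/W
R_cellular glass = ln(136.2/81.2)/(2π×0.0549×1) = 1.499 K/W
R_outer film = 1/(h_o·2πr_oL) = 1/(16.3×2π×0.1362×1) = 0.07169 K/W
R_total = 6.713 K/W
Q = ΔT/R_total = 17/6.713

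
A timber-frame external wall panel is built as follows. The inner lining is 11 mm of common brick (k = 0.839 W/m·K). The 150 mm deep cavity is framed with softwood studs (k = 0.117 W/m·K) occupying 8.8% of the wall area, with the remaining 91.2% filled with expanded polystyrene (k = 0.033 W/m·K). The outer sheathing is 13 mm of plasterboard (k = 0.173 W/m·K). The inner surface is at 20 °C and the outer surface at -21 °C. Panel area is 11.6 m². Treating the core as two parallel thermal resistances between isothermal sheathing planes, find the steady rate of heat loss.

Sheathing layers in series; stud and cavity paths in parallel between them.
R_inner = 0.011/(0.839×11.6) = 0.00113 K/W
R_stud  = 0.15/(0.117×0.088×11.6) = 1.256 K/W
R_cav   = 0.15/(0.033×0.912×11.6) = 0.4297 K/W
1/R_core = 1/R_stud + 1/R_cav → R_core = 0.3201 K/W
R_outer = 0.013/(0.173×11.6) = 0.006478 K/W
R_total = 0.3277 K/W
Q = ΔT/R_total = 41/0.3277

Q ≈ 125 W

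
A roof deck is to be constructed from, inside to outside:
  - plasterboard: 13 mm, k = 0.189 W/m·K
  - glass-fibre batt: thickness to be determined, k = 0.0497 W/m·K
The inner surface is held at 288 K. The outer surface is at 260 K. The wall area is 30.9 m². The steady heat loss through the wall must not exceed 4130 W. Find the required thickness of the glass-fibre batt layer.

Thermal resistances in series:
R_plasterboard = L/(kA) = 0.013/(0.189×30.9) = 0.002226 K/W
Sum of the known resistances R_other = 0.002226 K/W
Required total resistance R_tot = ΔT/Q_allow = 28/4130 = 0.00678 K/W
R_glass-fibre batt = R_tot − R_other = 0.004554 K/W
L = R·k·A = 0.004554×0.0497×30.9

L ≈ 6.99 mm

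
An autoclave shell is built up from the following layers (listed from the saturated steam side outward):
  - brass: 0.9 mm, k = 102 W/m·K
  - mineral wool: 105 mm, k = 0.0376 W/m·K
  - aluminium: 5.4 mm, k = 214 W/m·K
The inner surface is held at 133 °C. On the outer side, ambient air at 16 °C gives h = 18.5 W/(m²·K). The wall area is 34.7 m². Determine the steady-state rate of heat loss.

Q ≈ 1430 W

Using the resistance-network approach (series):
R_brass = L/(kA) = 0.0009/(102×34.7) = 2.543×10^-7 K/W
R_mineral wool = L/(kA) = 0.105/(0.0376×34.7) = 0.08048 K/W
R_aluminium = L/(kA) = 0.0054/(214×34.7) = 7.272×10^-7 K/W
R_outer film = 1/(h_o·A) = 1/(18.5×34.7) = 0.001558 K/W
R_total = 0.08204 K/W
Q = ΔT / R_total = 117 / 0.08204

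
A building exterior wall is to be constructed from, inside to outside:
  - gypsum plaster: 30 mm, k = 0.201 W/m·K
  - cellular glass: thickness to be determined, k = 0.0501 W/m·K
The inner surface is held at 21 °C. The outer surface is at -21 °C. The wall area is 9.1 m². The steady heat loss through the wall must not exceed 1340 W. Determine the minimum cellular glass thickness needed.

Model the wall as resistances in series:
R_gypsum plaster = L/(kA) = 0.03/(0.201×9.1) = 0.0164 K/W
Sum of the known resistances R_other = 0.0164 K/W
Required total resistance R_tot = ΔT/Q_allow = 42/1340 = 0.03134 K/W
R_cellular glass = R_tot − R_other = 0.01494 K/W
L = R·k·A = 0.01494×0.0501×9.1

L ≈ 6.81 mm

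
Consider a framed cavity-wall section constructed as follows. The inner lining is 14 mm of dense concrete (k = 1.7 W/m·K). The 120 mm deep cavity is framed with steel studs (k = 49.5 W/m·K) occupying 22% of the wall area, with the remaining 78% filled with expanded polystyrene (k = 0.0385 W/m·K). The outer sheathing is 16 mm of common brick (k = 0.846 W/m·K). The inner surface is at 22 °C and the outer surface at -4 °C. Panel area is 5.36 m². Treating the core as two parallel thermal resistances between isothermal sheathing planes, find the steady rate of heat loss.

Q ≈ 3650 W

Sheathing layers in series; stud and cavity paths in parallel between them.
R_inner = 0.014/(1.7×5.36) = 0.001536 K/W
R_stud  = 0.12/(49.5×0.22×5.36) = 0.002056 K/W
R_cav   = 0.12/(0.0385×0.78×5.36) = 0.7455 K/W
1/R_core = 1/R_stud + 1/R_cav → R_core = 0.00205 K/W
R_outer = 0.016/(0.846×5.36) = 0.003528 K/W
R_total = 0.007115 K/W
Q = ΔT/R_total = 26/0.007115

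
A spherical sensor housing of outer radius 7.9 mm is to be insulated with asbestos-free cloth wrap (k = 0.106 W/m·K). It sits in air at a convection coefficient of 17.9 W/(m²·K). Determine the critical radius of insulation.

For a sphere r_cr = 2k/h = 2×0.106/17.9
r_cr = 11.8 mm; since the bare radius (7.9 mm) is below r_cr, adding a thin layer of insulation will *increase* heat loss.

r_cr ≈ 11.8 mm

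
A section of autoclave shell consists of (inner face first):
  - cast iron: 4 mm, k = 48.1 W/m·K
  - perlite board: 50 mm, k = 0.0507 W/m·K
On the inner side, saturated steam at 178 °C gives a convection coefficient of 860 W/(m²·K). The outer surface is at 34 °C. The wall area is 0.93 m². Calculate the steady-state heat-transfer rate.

Using the resistance-network approach (series):
R_inner film = 1/(h_i·A) = 1/(860×0.93) = 0.00125 K/W
R_cast iron = L/(kA) = 0.004/(48.1×0.93) = 8.942×10^-5 K/W
R_perlite board = L/(kA) = 0.05/(0.0507×0.93) = 1.06 K/W
R_total = 1.062 K/W
Q = ΔT / R_total = 144 / 1.062

Q ≈ 136 W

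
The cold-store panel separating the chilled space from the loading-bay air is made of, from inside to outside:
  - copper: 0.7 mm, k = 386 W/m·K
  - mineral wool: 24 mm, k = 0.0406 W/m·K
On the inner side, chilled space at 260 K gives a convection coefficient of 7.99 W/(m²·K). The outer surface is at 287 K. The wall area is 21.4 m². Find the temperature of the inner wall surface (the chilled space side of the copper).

Series thermal resistances:
R_inner film = 1/(h_i·A) = 1/(7.99×21.4) = 0.005848 K/W
R_copper = L/(kA) = 0.0007/(386×21.4) = 8.474×10^-8 K/W
R_mineral wool = L/(kA) = 0.024/(0.0406×21.4) = 0.02762 K/W
R_total = 0.03347 K/W;  Q = ΔT/R_total = 27/0.03347 = 806.7 W
T_interface = T_inner + Q·ΣR(inner→interface) = 260 + 807×0.005848

T ≈ 265 K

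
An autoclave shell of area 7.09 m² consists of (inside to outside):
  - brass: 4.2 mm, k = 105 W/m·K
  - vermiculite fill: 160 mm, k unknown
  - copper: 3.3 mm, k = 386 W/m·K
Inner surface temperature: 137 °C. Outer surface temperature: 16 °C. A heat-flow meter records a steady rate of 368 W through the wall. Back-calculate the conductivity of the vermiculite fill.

k ≈ 0.0686 W/(m·K)

Using the resistance-network approach (series):
R_brass = L/(kA) = 0.0042/(105×7.09) = 5.642×10^-6 K/W
R_copper = L/(kA) = 0.0033/(386×7.09) = 1.206×10^-6 K/W
Sum of known resistances R_other = 6.848×10^-6 K/W
Total R = ΔT/Q = 121/368 = 0.3288 K/W
R_vermiculite fill = R_total − R_other = 0.3288 K/W
k = L/(R·A) = 0.16/(0.3288×7.09)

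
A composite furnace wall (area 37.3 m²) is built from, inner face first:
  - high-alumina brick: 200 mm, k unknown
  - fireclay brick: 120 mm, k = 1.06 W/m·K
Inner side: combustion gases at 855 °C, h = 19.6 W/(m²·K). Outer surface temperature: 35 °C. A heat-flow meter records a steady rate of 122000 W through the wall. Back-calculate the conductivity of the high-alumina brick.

Treating each layer as a thermal resistance in series:
R_inner film = 1/(h_i·A) = 1/(19.6×37.3) = 0.001368 K/W
R_fireclay brick = L/(kA) = 0.12/(1.06×37.3) = 0.003035 K/W
Sum of known resistances R_other = 0.004403 K/W
Total R = ΔT/Q = 820/122000 = 0.006721 K/W
R_high-alumina brick = R_total − R_other = 0.002318 K/W
k = L/(R·A) = 0.2/(0.002318×37.3)

k ≈ 2.31 W/(m·K)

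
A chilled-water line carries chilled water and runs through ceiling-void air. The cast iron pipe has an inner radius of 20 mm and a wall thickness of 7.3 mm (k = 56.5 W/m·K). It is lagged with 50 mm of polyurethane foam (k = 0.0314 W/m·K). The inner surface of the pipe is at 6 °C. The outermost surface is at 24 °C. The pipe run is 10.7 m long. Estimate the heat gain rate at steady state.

Cylindrical conduction, so R = ln(r₂/r₁)/(2πkL) per layer, in series:
R_cast iron pipe wall = ln(27.3/20)/(2π×56.5×10.7) = 8.192×10^-5 K/W
R_polyurethane foam = ln(77.3/27.3)/(2π×0.0314×10.7) = 0.493 K/W
R_total = 0.4931 K/W
Q = ΔT/R_total = 18/0.4931

Q ≈ 36.5 W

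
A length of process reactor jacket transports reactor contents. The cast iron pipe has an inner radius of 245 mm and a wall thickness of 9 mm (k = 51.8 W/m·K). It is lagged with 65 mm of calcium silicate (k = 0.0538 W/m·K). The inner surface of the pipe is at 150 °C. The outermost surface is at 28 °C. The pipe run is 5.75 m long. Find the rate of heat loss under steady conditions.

Treating each annulus and film as a series resistance:
R_cast iron pipe wall = ln(254/245)/(2π×51.8×5.75) = 1.928×10^-5 K/W
R_calcium silicate = ln(319/254)/(2π×0.0538×5.75) = 0.1172 K/W
R_total = 0.1172 K/W
Q = ΔT/R_total = 122/0.1172

Q ≈ 1040 W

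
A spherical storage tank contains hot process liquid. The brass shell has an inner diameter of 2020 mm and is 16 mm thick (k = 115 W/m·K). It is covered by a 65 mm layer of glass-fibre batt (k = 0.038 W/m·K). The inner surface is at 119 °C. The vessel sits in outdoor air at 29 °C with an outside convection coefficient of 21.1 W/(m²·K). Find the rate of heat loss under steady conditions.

Each spherical layer contributes R = (1/r_i − 1/r_o)/(4πk):
R_brass shell = (1/1.01 − 1/1.026)/(4π×115) = 1.068×10^-5 K/W
R_glass-fibre batt = (1/1.026 − 1/1.091)/(4π×0.038) = 0.1216 K/W
R_outer film = 1/(h·4πr_o²) = 1/(21.1×4π×1.091²) = 0.003169 K/W
R_total = 0.1248 K/W
Q = ΔT/R_total = 90/0.1248

Q ≈ 721 W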